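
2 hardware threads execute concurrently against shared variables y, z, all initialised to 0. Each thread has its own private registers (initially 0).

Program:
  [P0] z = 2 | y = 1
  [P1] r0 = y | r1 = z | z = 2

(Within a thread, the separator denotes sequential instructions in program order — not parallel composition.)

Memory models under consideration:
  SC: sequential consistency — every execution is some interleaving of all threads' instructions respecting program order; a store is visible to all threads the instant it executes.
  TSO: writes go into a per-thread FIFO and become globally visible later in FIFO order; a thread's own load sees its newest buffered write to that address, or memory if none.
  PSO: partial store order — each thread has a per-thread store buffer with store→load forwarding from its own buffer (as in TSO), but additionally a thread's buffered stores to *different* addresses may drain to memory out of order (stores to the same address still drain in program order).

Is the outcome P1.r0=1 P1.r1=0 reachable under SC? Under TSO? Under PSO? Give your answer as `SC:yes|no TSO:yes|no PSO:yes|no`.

SC:no TSO:no PSO:yes

outcome vector order: (P1.r0,P1.r1)
[SC] allowed = {00 02 12}
[TSO] allowed = {00 02 12}
[PSO] allowed = {00 02 10 12}
target 10 ∈ {PSO}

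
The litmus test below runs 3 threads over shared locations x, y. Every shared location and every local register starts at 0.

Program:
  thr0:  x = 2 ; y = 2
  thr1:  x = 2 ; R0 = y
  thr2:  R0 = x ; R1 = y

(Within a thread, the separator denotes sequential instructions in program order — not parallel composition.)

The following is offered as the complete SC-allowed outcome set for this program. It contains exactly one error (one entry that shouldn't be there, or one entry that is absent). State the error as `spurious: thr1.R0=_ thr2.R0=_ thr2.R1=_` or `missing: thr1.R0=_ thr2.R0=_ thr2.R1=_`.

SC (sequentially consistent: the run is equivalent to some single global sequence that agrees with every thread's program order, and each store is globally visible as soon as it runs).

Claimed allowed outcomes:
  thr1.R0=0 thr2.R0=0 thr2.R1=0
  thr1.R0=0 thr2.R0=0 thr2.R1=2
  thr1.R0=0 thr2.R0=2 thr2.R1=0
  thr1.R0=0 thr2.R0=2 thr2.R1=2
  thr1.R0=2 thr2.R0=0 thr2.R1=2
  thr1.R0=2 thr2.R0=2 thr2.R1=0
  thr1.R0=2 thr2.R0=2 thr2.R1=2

missing: thr1.R0=2 thr2.R0=0 thr2.R1=0

outcome vector order: (thr1.R0,thr2.R0,thr2.R1)
under SC → (0,0,0), (0,0,2), (0,2,0), (0,2,2), (2,0,0), (2,0,2), (2,2,0), (2,2,2)
SC∖claimed = {(2,0,0)}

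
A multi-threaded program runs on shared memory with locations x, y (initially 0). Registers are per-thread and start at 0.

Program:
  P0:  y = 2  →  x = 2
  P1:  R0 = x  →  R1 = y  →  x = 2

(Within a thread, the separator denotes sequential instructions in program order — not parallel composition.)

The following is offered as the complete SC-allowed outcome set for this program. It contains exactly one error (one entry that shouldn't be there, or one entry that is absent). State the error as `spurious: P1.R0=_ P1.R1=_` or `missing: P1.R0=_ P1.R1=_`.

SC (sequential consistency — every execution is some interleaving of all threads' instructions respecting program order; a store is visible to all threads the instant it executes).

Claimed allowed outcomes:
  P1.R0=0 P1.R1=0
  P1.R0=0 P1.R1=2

outcome vector order: (P1.R0,P1.R1)
[SC] allowed = {(0,0), (0,2), (2,2)}
SC∖claimed = {(2,2)}

missing: P1.R0=2 P1.R1=2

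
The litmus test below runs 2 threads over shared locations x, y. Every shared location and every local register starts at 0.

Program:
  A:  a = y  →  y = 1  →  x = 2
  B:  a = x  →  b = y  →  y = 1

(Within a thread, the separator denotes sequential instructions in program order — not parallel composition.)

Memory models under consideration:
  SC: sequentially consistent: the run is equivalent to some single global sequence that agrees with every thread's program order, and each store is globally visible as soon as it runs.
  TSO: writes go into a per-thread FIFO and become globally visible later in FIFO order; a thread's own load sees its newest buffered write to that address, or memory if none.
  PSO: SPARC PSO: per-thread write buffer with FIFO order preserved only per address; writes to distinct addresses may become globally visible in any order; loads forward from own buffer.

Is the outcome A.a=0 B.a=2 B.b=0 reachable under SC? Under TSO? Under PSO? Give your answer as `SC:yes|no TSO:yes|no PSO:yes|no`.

outcome vector order: (A.a,B.a,B.b)
SC (4): 0/0/0 0/0/1 0/2/1 1/0/0
TSO (4): 0/0/0 0/0/1 0/2/1 1/0/0
PSO (5): 0/0/0 0/0/1 0/2/0 0/2/1 1/0/0
target 0/2/0 ∈ {PSO}

SC:no TSO:no PSO:yes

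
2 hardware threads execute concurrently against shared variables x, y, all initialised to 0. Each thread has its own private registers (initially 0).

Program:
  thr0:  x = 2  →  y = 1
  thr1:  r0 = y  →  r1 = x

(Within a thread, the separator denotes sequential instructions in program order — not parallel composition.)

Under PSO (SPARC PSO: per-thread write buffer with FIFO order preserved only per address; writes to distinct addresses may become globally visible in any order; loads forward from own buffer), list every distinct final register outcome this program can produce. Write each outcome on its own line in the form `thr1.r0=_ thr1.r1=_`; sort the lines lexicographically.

thr1.r0=0 thr1.r1=0
thr1.r0=0 thr1.r1=2
thr1.r0=1 thr1.r1=0
thr1.r0=1 thr1.r1=2

outcome vector order: (thr1.r0,thr1.r1)
|PSO outcomes| = 4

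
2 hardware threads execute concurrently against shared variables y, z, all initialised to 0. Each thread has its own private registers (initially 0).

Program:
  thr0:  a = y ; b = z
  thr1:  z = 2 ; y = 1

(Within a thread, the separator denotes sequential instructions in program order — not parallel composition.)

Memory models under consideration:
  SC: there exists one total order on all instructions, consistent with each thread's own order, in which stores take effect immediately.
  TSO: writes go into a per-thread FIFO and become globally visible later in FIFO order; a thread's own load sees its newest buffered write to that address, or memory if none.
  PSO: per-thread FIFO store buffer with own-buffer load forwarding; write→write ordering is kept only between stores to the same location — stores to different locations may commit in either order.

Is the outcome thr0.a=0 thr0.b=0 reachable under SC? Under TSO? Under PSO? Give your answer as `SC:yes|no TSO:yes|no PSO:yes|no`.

SC:yes TSO:yes PSO:yes

outcome vector order: (thr0.a,thr0.b)
under SC → 00 02 12
under TSO → 00 02 12
under PSO → 00 02 10 12
target 00 ∈ {SC,TSO,PSO}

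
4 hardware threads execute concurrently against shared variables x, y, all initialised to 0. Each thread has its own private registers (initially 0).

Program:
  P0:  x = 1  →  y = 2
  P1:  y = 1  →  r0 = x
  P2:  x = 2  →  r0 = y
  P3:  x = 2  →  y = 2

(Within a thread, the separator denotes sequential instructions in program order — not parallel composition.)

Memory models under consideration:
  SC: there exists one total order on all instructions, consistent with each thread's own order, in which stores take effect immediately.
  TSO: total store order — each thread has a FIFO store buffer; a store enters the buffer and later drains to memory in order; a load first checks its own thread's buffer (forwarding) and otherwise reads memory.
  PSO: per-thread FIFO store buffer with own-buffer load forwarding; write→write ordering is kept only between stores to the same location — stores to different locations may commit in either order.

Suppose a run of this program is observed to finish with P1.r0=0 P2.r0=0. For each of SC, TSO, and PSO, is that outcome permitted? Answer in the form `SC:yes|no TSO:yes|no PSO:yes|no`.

SC:no TSO:yes PSO:yes

outcome vector order: (P1.r0,P2.r0)
[SC] allowed = {<0 1>; <0 2>; <1 0>; <1 1>; <1 2>; <2 0>; <2 1>; <2 2>}
[TSO] allowed = {<0 0>; <0 1>; <0 2>; <1 0>; <1 1>; <1 2>; <2 0>; <2 1>; <2 2>}
[PSO] allowed = {<0 0>; <0 1>; <0 2>; <1 0>; <1 1>; <1 2>; <2 0>; <2 1>; <2 2>}
target <0 0> ∈ {TSO,PSO}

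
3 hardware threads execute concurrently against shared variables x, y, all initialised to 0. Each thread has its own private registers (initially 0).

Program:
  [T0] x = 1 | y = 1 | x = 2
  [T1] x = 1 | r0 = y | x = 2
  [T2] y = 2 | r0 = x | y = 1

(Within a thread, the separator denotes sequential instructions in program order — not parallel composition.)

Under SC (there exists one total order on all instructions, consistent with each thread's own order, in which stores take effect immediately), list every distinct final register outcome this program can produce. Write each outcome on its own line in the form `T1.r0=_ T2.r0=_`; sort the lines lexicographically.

T1.r0=0 T2.r0=1
T1.r0=0 T2.r0=2
T1.r0=1 T2.r0=0
T1.r0=1 T2.r0=1
T1.r0=1 T2.r0=2
T1.r0=2 T2.r0=0
T1.r0=2 T2.r0=1
T1.r0=2 T2.r0=2

outcome vector order: (T1.r0,T2.r0)
|SC outcomes| = 8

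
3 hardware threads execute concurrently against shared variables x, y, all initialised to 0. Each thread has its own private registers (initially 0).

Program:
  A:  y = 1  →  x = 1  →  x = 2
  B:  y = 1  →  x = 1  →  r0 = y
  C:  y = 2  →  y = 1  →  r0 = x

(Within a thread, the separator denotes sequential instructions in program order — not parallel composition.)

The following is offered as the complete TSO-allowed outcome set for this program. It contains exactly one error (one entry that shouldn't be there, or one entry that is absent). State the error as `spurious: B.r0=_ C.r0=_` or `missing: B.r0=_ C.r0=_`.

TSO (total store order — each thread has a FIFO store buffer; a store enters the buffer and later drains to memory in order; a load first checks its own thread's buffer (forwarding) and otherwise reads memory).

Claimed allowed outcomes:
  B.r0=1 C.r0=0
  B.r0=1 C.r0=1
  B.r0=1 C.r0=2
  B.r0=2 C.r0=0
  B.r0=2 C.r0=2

outcome vector order: (B.r0,C.r0)
[TSO] allowed = {1/0 1/1 1/2 2/0 2/1 2/2}
TSO∖claimed = {2/1}

missing: B.r0=2 C.r0=1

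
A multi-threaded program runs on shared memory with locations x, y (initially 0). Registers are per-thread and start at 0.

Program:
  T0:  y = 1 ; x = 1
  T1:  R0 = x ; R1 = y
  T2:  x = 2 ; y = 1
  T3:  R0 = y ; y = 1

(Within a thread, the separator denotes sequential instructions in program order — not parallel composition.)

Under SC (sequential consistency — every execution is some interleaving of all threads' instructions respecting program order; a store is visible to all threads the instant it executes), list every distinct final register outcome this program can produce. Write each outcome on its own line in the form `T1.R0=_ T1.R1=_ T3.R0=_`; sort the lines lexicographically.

T1.R0=0 T1.R1=0 T3.R0=0
T1.R0=0 T1.R1=0 T3.R0=1
T1.R0=0 T1.R1=1 T3.R0=0
T1.R0=0 T1.R1=1 T3.R0=1
T1.R0=1 T1.R1=1 T3.R0=0
T1.R0=1 T1.R1=1 T3.R0=1
T1.R0=2 T1.R1=0 T3.R0=0
T1.R0=2 T1.R1=0 T3.R0=1
T1.R0=2 T1.R1=1 T3.R0=0
T1.R0=2 T1.R1=1 T3.R0=1

outcome vector order: (T1.R0,T1.R1,T3.R0)
|SC outcomes| = 10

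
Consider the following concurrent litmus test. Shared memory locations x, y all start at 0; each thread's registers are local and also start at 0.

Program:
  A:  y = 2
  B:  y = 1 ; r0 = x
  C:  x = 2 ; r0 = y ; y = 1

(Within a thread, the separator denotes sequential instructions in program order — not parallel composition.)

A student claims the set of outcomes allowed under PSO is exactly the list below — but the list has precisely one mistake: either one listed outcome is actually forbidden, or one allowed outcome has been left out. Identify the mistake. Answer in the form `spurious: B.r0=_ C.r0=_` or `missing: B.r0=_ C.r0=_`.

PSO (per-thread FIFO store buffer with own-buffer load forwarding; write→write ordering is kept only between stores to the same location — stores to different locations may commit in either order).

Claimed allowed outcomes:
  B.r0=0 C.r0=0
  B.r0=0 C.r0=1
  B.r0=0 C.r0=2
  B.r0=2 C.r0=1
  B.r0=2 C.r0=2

missing: B.r0=2 C.r0=0

outcome vector order: (B.r0,C.r0)
PSO: 6 outcomes — {<0 0> <0 1> <0 2> <2 0> <2 1> <2 2>}
PSO∖claimed = {<2 0>}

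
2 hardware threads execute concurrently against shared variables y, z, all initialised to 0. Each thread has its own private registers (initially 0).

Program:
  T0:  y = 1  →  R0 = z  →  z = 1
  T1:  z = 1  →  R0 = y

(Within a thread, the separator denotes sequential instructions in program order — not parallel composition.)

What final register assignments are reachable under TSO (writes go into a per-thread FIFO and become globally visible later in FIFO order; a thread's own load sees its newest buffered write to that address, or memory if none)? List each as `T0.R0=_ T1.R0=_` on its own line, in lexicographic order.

outcome vector order: (T0.R0,T1.R0)
|TSO outcomes| = 4

T0.R0=0 T1.R0=0
T0.R0=0 T1.R0=1
T0.R0=1 T1.R0=0
T0.R0=1 T1.R0=1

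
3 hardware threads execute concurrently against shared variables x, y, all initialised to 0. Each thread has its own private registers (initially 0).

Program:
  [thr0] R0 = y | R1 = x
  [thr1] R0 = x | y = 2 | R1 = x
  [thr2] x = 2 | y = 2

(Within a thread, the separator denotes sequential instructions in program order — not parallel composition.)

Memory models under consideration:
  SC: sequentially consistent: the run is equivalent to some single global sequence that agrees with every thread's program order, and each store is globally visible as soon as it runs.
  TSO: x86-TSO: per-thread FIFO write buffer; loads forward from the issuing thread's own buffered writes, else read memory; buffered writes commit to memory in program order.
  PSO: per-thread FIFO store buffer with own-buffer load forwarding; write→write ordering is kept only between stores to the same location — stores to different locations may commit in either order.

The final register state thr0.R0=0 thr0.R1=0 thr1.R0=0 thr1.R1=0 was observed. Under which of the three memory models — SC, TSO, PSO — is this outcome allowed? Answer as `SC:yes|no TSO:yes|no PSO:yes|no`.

outcome vector order: (thr0.R0,thr0.R1,thr1.R0,thr1.R1)
SC (11): 0/0/0/0; 0/0/0/2; 0/0/2/2; 0/2/0/0; 0/2/0/2; 0/2/2/2; 2/0/0/0; 2/0/0/2; 2/2/0/0; 2/2/0/2; 2/2/2/2
TSO (11): 0/0/0/0; 0/0/0/2; 0/0/2/2; 0/2/0/0; 0/2/0/2; 0/2/2/2; 2/0/0/0; 2/0/0/2; 2/2/0/0; 2/2/0/2; 2/2/2/2
PSO (12): 0/0/0/0; 0/0/0/2; 0/0/2/2; 0/2/0/0; 0/2/0/2; 0/2/2/2; 2/0/0/0; 2/0/0/2; 2/0/2/2; 2/2/0/0; 2/2/0/2; 2/2/2/2
target 0/0/0/0 ∈ {SC,TSO,PSO}

SC:yes TSO:yes PSO:yes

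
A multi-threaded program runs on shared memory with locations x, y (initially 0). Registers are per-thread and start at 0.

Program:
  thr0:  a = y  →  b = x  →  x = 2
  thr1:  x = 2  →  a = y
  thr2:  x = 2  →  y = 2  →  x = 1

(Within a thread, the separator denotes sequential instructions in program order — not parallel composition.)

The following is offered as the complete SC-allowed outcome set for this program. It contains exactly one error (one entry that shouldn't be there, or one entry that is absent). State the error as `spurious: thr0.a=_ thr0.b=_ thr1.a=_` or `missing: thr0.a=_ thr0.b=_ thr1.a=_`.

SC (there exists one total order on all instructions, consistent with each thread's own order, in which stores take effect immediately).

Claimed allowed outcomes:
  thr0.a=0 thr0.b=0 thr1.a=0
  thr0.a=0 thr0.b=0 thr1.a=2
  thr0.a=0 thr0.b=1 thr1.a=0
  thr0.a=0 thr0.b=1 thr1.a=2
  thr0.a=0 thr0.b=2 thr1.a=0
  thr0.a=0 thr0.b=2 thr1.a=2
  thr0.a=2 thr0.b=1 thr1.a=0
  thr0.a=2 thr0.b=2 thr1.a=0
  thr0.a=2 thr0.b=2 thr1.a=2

missing: thr0.a=2 thr0.b=1 thr1.a=2

outcome vector order: (thr0.a,thr0.b,thr1.a)
under SC → (0,0,0); (0,0,2); (0,1,0); (0,1,2); (0,2,0); (0,2,2); (2,1,0); (2,1,2); (2,2,0); (2,2,2)
SC∖claimed = {(2,1,2)}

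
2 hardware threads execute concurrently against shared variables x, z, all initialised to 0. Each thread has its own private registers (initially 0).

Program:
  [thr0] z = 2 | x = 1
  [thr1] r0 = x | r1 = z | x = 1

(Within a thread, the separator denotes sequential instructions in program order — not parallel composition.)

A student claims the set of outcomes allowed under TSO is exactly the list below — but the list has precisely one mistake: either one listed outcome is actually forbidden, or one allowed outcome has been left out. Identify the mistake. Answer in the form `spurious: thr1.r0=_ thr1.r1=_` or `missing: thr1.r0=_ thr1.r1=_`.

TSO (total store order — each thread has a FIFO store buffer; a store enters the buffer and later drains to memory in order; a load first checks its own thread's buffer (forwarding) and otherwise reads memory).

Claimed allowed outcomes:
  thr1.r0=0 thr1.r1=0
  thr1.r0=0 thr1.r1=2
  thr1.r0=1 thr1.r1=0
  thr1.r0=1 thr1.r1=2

spurious: thr1.r0=1 thr1.r1=0

outcome vector order: (thr1.r0,thr1.r1)
TSO: 3 outcomes — {00; 02; 12}
claimed∖TSO = {10}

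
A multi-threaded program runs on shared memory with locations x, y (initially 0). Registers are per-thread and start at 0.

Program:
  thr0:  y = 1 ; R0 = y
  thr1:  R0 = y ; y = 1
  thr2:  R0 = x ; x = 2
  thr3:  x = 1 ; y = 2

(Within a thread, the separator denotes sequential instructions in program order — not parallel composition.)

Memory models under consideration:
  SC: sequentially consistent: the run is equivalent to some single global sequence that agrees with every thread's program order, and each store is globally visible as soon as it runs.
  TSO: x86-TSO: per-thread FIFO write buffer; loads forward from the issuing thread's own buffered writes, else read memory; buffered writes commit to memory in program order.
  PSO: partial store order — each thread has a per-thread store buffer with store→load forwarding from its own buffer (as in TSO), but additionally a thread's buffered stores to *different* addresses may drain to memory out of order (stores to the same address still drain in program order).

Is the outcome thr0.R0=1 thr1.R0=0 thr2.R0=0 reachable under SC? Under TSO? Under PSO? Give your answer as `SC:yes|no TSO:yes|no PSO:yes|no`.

SC:yes TSO:yes PSO:yes

outcome vector order: (thr0.R0,thr1.R0,thr2.R0)
SC (12): 1/0/0 1/0/1 1/1/0 1/1/1 1/2/0 1/2/1 2/0/0 2/0/1 2/1/0 2/1/1 2/2/0 2/2/1
TSO (12): 1/0/0 1/0/1 1/1/0 1/1/1 1/2/0 1/2/1 2/0/0 2/0/1 2/1/0 2/1/1 2/2/0 2/2/1
PSO (12): 1/0/0 1/0/1 1/1/0 1/1/1 1/2/0 1/2/1 2/0/0 2/0/1 2/1/0 2/1/1 2/2/0 2/2/1
target 1/0/0 ∈ {SC,TSO,PSO}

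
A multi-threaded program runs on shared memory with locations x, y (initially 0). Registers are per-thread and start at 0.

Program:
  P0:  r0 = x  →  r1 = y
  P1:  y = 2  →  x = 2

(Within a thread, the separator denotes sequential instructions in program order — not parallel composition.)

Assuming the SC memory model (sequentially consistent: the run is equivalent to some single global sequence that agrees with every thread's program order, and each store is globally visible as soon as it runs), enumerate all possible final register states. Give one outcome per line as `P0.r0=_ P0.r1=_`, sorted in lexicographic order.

P0.r0=0 P0.r1=0
P0.r0=0 P0.r1=2
P0.r0=2 P0.r1=2

outcome vector order: (P0.r0,P0.r1)
|SC outcomes| = 3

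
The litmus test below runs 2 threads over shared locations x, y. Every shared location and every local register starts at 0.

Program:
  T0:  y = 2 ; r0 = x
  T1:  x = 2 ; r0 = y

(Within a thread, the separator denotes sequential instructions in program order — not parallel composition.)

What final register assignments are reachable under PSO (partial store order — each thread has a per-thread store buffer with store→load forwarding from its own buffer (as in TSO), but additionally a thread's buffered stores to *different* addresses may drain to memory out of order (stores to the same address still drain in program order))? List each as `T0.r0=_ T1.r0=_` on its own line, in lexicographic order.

T0.r0=0 T1.r0=0
T0.r0=0 T1.r0=2
T0.r0=2 T1.r0=0
T0.r0=2 T1.r0=2

outcome vector order: (T0.r0,T1.r0)
|PSO outcomes| = 4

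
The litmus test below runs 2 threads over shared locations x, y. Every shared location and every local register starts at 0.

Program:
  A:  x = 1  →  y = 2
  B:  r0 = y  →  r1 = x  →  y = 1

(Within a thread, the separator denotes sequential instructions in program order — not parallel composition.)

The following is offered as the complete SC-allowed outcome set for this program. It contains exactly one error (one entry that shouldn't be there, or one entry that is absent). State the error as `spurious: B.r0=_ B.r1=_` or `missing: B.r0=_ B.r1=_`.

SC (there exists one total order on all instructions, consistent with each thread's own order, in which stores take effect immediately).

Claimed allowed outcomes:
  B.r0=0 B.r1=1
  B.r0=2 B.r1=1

outcome vector order: (B.r0,B.r1)
SC: 3 outcomes — {<0 0>, <0 1>, <2 1>}
SC∖claimed = {<0 0>}

missing: B.r0=0 B.r1=0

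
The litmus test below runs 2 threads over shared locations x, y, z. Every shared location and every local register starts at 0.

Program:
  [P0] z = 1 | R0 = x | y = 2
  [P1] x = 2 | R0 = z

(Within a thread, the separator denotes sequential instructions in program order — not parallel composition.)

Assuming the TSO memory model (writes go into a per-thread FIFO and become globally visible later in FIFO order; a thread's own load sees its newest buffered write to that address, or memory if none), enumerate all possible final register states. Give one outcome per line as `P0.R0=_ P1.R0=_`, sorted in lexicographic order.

outcome vector order: (P0.R0,P1.R0)
|TSO outcomes| = 4

P0.R0=0 P1.R0=0
P0.R0=0 P1.R0=1
P0.R0=2 P1.R0=0
P0.R0=2 P1.R0=1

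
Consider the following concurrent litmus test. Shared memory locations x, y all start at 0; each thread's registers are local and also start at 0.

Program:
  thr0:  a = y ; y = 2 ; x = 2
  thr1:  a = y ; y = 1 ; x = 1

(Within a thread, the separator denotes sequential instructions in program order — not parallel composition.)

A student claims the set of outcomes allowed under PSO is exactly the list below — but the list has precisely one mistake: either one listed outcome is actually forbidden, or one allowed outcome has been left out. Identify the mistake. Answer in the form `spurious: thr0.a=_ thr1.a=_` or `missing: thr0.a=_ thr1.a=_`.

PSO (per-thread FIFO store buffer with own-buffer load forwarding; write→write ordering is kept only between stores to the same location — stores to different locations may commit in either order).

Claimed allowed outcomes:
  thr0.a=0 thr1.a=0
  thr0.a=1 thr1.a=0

missing: thr0.a=0 thr1.a=2

outcome vector order: (thr0.a,thr1.a)
PSO (3): <0 0>; <0 2>; <1 0>
PSO∖claimed = {<0 2>}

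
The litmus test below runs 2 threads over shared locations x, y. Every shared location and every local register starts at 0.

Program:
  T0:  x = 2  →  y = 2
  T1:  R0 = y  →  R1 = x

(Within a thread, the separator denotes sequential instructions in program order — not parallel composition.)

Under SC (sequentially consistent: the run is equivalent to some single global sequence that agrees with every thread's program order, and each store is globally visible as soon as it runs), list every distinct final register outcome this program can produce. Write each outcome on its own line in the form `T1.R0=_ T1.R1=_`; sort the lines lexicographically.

T1.R0=0 T1.R1=0
T1.R0=0 T1.R1=2
T1.R0=2 T1.R1=2

outcome vector order: (T1.R0,T1.R1)
|SC outcomes| = 3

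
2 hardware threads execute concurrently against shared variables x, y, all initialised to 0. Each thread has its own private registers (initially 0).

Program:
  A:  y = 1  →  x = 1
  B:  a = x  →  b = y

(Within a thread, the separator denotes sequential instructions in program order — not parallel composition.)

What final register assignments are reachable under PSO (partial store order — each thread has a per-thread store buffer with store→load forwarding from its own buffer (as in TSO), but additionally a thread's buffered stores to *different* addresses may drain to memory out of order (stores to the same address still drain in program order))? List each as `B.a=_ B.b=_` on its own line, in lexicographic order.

outcome vector order: (B.a,B.b)
|PSO outcomes| = 4

B.a=0 B.b=0
B.a=0 B.b=1
B.a=1 B.b=0
B.a=1 B.b=1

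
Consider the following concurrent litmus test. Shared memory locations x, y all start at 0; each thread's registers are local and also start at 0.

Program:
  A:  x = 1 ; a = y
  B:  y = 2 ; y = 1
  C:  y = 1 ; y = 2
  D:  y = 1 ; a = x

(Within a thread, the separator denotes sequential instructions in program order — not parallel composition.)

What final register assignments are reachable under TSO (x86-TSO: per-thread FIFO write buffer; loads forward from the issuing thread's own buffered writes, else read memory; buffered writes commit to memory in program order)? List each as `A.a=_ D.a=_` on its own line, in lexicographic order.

A.a=0 D.a=0
A.a=0 D.a=1
A.a=1 D.a=0
A.a=1 D.a=1
A.a=2 D.a=0
A.a=2 D.a=1

outcome vector order: (A.a,D.a)
|TSO outcomes| = 6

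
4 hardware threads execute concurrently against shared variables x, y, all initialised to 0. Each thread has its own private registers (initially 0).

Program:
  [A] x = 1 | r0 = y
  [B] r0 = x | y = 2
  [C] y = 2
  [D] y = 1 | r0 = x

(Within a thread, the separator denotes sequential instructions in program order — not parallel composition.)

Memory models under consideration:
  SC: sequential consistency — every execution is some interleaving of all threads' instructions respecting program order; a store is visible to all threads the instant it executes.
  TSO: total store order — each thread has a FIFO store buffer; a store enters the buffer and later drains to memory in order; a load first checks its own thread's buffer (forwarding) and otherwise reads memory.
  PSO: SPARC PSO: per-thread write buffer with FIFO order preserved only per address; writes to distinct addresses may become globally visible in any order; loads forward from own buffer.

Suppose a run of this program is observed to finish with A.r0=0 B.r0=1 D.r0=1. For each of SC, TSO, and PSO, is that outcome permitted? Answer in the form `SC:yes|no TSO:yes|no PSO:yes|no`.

outcome vector order: (A.r0,B.r0,D.r0)
[SC] allowed = {(0,0,1), (0,1,1), (1,0,0), (1,0,1), (1,1,0), (1,1,1), (2,0,0), (2,0,1), (2,1,0), (2,1,1)}
[TSO] allowed = {(0,0,0), (0,0,1), (0,1,0), (0,1,1), (1,0,0), (1,0,1), (1,1,0), (1,1,1), (2,0,0), (2,0,1), (2,1,0), (2,1,1)}
[PSO] allowed = {(0,0,0), (0,0,1), (0,1,0), (0,1,1), (1,0,0), (1,0,1), (1,1,0), (1,1,1), (2,0,0), (2,0,1), (2,1,0), (2,1,1)}
target (0,1,1) ∈ {SC,TSO,PSO}

SC:yes TSO:yes PSO:yes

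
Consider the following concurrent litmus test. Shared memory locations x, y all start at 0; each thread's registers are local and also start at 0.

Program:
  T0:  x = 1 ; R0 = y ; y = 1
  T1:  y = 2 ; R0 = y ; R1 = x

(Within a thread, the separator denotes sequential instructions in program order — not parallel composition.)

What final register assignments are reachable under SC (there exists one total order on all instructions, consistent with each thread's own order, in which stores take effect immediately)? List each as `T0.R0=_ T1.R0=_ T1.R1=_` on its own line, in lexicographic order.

outcome vector order: (T0.R0,T1.R0,T1.R1)
|SC outcomes| = 5

T0.R0=0 T1.R0=1 T1.R1=1
T0.R0=0 T1.R0=2 T1.R1=1
T0.R0=2 T1.R0=1 T1.R1=1
T0.R0=2 T1.R0=2 T1.R1=0
T0.R0=2 T1.R0=2 T1.R1=1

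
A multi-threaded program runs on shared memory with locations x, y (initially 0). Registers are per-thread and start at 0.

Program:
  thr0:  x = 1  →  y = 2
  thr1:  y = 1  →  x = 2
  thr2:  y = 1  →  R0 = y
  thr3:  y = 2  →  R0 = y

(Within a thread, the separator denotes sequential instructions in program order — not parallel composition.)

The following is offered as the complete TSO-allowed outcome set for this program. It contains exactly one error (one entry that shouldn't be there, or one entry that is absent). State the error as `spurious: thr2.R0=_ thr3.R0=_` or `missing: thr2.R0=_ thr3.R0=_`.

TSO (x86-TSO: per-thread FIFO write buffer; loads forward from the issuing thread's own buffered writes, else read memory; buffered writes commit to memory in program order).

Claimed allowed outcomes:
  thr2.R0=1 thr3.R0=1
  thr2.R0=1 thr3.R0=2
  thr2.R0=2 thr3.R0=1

missing: thr2.R0=2 thr3.R0=2

outcome vector order: (thr2.R0,thr3.R0)
TSO (4): 11 12 21 22
TSO∖claimed = {22}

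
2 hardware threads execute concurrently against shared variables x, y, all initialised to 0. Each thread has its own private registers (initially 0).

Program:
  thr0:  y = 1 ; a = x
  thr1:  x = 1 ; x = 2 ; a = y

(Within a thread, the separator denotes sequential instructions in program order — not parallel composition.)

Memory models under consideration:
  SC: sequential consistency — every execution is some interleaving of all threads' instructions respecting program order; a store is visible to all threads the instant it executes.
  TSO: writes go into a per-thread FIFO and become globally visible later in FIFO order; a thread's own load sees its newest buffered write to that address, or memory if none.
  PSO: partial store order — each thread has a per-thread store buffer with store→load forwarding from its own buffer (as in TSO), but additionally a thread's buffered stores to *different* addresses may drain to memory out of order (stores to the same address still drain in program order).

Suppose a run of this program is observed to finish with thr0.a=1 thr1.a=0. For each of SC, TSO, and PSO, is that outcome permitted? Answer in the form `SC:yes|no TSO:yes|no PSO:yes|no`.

outcome vector order: (thr0.a,thr1.a)
SC: 4 outcomes — {01 11 20 21}
TSO: 6 outcomes — {00 01 10 11 20 21}
PSO: 6 outcomes — {00 01 10 11 20 21}
target 10 ∈ {TSO,PSO}

SC:no TSO:yes PSO:yes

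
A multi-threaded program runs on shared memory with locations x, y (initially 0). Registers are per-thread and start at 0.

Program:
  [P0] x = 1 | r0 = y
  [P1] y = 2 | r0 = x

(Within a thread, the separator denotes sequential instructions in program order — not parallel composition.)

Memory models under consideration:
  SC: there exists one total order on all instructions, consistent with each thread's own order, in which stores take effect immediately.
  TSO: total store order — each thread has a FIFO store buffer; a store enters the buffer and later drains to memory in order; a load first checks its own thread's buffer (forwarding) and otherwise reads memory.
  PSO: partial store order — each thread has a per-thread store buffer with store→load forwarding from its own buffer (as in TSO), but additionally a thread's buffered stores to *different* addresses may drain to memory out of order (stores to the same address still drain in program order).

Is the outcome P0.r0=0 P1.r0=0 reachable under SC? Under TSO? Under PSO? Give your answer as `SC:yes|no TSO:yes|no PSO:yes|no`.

outcome vector order: (P0.r0,P1.r0)
SC: 3 outcomes — {0/1, 2/0, 2/1}
TSO: 4 outcomes — {0/0, 0/1, 2/0, 2/1}
PSO: 4 outcomes — {0/0, 0/1, 2/0, 2/1}
target 0/0 ∈ {TSO,PSO}

SC:no TSO:yes PSO:yes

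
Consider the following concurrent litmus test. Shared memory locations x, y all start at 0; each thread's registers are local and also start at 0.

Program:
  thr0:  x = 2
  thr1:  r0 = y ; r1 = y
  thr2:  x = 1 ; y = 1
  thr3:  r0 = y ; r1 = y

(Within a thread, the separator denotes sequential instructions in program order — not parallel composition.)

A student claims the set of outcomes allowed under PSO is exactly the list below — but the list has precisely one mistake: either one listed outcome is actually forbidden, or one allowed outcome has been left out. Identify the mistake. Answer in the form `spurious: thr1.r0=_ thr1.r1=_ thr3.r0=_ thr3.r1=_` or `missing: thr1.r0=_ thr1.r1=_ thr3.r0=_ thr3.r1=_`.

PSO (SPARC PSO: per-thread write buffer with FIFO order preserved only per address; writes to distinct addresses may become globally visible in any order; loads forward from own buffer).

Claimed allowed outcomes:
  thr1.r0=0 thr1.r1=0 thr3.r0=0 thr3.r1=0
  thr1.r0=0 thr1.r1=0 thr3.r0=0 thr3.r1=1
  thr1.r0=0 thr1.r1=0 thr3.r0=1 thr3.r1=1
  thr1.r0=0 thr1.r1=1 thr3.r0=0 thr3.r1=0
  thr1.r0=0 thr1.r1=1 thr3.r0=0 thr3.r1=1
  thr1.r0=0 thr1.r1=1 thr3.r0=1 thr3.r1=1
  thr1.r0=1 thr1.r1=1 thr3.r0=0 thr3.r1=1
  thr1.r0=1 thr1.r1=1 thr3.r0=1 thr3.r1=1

outcome vector order: (thr1.r0,thr1.r1,thr3.r0,thr3.r1)
PSO: 9 outcomes — {(0,0,0,0), (0,0,0,1), (0,0,1,1), (0,1,0,0), (0,1,0,1), (0,1,1,1), (1,1,0,0), (1,1,0,1), (1,1,1,1)}
PSO∖claimed = {(1,1,0,0)}

missing: thr1.r0=1 thr1.r1=1 thr3.r0=0 thr3.r1=0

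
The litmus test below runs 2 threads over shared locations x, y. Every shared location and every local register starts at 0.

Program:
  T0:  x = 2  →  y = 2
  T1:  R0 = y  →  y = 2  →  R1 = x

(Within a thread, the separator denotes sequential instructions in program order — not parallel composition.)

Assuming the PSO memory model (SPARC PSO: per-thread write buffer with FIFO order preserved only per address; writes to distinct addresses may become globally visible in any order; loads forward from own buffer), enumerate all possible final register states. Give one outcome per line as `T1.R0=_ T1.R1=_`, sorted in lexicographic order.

outcome vector order: (T1.R0,T1.R1)
|PSO outcomes| = 4

T1.R0=0 T1.R1=0
T1.R0=0 T1.R1=2
T1.R0=2 T1.R1=0
T1.R0=2 T1.R1=2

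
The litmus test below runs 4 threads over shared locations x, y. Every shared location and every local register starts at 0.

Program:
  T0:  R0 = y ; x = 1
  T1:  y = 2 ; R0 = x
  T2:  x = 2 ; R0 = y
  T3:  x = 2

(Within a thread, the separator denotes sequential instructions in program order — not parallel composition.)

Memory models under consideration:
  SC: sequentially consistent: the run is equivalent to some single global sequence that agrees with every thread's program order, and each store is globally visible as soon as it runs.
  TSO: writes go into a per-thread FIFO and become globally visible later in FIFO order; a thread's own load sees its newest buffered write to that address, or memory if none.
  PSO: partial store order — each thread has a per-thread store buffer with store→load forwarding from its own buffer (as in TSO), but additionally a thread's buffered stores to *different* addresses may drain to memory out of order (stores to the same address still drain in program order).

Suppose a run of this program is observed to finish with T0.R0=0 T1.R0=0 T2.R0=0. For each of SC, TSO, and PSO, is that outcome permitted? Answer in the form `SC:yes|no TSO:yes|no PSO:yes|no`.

outcome vector order: (T0.R0,T1.R0,T2.R0)
[SC] allowed = {(0,0,2); (0,1,0); (0,1,2); (0,2,0); (0,2,2); (2,0,2); (2,1,0); (2,1,2); (2,2,0); (2,2,2)}
[TSO] allowed = {(0,0,0); (0,0,2); (0,1,0); (0,1,2); (0,2,0); (0,2,2); (2,0,0); (2,0,2); (2,1,0); (2,1,2); (2,2,0); (2,2,2)}
[PSO] allowed = {(0,0,0); (0,0,2); (0,1,0); (0,1,2); (0,2,0); (0,2,2); (2,0,0); (2,0,2); (2,1,0); (2,1,2); (2,2,0); (2,2,2)}
target (0,0,0) ∈ {TSO,PSO}

SC:no TSO:yes PSO:yes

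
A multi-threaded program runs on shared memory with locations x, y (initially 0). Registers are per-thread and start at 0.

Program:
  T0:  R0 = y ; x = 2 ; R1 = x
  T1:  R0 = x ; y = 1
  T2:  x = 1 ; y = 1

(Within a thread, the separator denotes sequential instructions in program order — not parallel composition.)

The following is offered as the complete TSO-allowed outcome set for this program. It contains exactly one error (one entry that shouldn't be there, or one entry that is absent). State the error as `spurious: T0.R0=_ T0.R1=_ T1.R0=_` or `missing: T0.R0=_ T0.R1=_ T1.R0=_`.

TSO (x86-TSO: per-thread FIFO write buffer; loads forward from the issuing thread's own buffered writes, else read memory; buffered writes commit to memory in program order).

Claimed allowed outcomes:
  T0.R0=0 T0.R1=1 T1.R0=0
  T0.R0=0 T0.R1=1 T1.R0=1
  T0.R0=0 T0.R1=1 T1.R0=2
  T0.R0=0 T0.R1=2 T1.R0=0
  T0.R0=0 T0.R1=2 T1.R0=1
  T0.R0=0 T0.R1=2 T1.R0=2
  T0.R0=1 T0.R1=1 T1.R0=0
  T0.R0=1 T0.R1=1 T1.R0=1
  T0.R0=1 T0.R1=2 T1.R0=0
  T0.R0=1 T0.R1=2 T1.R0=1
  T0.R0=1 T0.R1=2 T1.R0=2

outcome vector order: (T0.R0,T0.R1,T1.R0)
TSO (10): 0/1/0, 0/1/1, 0/1/2, 0/2/0, 0/2/1, 0/2/2, 1/1/0, 1/2/0, 1/2/1, 1/2/2
claimed∖TSO = {1/1/1}

spurious: T0.R0=1 T0.R1=1 T1.R0=1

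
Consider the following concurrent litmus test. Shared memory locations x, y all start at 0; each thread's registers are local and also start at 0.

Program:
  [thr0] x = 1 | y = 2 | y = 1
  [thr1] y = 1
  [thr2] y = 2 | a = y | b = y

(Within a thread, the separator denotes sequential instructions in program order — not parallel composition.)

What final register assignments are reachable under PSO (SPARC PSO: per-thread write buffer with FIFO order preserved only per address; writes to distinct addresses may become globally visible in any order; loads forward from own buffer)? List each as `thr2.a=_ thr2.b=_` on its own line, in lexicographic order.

outcome vector order: (thr2.a,thr2.b)
|PSO outcomes| = 4

thr2.a=1 thr2.b=1
thr2.a=1 thr2.b=2
thr2.a=2 thr2.b=1
thr2.a=2 thr2.b=2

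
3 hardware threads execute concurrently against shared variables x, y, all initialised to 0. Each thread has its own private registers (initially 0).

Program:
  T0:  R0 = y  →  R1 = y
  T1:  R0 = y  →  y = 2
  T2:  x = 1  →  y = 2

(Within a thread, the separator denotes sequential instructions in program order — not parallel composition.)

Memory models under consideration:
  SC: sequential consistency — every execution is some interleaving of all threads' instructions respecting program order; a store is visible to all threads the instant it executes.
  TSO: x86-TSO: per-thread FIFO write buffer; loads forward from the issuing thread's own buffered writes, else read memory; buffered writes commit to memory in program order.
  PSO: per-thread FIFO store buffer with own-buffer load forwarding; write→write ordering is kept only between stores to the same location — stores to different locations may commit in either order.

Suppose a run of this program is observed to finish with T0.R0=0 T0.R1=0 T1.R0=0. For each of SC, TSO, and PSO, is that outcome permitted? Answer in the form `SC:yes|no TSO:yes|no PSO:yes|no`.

outcome vector order: (T0.R0,T0.R1,T1.R0)
under SC → <0 0 0> <0 0 2> <0 2 0> <0 2 2> <2 2 0> <2 2 2>
under TSO → <0 0 0> <0 0 2> <0 2 0> <0 2 2> <2 2 0> <2 2 2>
under PSO → <0 0 0> <0 0 2> <0 2 0> <0 2 2> <2 2 0> <2 2 2>
target <0 0 0> ∈ {SC,TSO,PSO}

SC:yes TSO:yes PSO:yes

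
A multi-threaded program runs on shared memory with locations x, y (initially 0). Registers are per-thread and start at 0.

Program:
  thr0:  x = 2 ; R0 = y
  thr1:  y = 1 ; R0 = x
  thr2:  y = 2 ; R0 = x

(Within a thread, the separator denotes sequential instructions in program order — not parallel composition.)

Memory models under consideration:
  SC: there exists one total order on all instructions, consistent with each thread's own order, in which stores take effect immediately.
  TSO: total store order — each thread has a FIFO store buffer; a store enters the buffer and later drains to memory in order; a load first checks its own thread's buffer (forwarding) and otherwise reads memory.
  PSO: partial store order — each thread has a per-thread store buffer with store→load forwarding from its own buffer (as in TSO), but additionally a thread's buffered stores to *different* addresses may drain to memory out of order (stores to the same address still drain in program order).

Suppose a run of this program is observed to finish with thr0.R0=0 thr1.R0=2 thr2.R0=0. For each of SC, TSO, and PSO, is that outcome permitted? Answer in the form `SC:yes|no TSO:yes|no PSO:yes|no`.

outcome vector order: (thr0.R0,thr1.R0,thr2.R0)
SC: 9 outcomes — {022, 100, 102, 120, 122, 200, 202, 220, 222}
TSO: 12 outcomes — {000, 002, 020, 022, 100, 102, 120, 122, 200, 202, 220, 222}
PSO: 12 outcomes — {000, 002, 020, 022, 100, 102, 120, 122, 200, 202, 220, 222}
target 020 ∈ {TSO,PSO}

SC:no TSO:yes PSO:yes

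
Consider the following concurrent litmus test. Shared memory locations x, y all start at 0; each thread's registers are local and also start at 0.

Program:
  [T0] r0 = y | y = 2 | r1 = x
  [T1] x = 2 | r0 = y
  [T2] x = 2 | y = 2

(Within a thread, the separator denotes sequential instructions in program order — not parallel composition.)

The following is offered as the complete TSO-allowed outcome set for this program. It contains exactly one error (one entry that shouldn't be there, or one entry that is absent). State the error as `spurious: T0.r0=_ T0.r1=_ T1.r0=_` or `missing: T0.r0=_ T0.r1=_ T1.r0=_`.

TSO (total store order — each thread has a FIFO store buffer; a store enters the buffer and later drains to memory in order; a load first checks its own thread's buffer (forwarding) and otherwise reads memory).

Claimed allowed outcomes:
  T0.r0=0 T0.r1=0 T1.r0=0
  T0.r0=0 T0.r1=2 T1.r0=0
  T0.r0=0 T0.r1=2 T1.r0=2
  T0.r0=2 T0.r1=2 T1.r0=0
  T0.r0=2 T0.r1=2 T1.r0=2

outcome vector order: (T0.r0,T0.r1,T1.r0)
[TSO] allowed = {000; 002; 020; 022; 220; 222}
TSO∖claimed = {002}

missing: T0.r0=0 T0.r1=0 T1.r0=2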